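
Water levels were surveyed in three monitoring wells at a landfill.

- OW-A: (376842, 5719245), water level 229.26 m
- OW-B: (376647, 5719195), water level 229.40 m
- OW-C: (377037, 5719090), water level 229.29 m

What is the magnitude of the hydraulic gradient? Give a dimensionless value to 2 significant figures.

0.00097

Taking OW-A as reference: OW-B−OW-A = (-195, -50, +0.14); OW-C−OW-A = (195, -155, +0.03).
Solve a·Δx + b·Δy = Δh: det = (-195)·(-155) − 195·(-50) = 39975.
∂h/∂x = [(+0.14)·(-155) − (+0.03)·(-50)] / 39975 = -0.0005053
∂h/∂y = [(-195)·(+0.03) − 195·(+0.14)] / 39975 = -0.0008293
|∇h| = √(-0.0005053² + -0.0008293²) = 0.0009711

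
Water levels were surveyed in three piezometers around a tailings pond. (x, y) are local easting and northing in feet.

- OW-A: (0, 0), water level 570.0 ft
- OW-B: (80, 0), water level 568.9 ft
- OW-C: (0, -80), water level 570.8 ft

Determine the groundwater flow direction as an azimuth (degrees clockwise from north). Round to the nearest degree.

∂h/∂x = (568.9 − 570.0) / (80 − 0) = -0.01375
∂h/∂y = (570.8 − 570.0) / (-80 − 0) = -0.010000
Flow direction (−∇h) has components (+0.01375 E, +0.010000 N).
Azimuth = atan2(E, N) = atan2(+0.01375, +0.010000) = 54.0° ≈ 054°.

054°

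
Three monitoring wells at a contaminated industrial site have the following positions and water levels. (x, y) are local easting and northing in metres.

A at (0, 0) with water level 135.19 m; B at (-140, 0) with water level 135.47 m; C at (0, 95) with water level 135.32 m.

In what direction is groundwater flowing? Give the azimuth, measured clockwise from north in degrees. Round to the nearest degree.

124°

∂h/∂x = (135.47 − 135.19) / (-140 − 0) = -0.002000
∂h/∂y = (135.32 − 135.19) / (95 − 0) = +0.001368
Flow direction (−∇h) has components (+0.002000 E, -0.001368 N).
Azimuth = atan2(E, N) = atan2(+0.002000, -0.001368) = 124.4° ≈ 124°.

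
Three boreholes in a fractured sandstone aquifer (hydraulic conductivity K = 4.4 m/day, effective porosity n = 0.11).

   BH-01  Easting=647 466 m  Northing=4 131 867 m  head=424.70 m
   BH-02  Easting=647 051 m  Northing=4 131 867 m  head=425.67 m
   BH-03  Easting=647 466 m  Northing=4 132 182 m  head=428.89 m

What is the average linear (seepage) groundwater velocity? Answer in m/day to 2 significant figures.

0.54 m/day

∂h/∂x = (425.67 − 424.70) / (647051 − 647466) = -0.002337
∂h/∂y = (428.89 − 424.70) / (4132182 − 4131867) = +0.01330
|∇h| = √(-0.002337² + 0.01330²) = 0.0135
Seepage velocity v = K·i/n = 4.4 × 0.0135 / 0.11 = 0.54 m/day.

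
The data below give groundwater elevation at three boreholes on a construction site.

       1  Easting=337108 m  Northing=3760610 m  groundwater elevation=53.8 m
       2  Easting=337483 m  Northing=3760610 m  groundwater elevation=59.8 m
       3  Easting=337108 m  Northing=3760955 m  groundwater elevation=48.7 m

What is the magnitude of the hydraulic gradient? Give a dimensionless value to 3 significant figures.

0.0218

∂h/∂x = (59.8 − 53.8) / (337483 − 337108) = +0.01600
∂h/∂y = (48.7 − 53.8) / (3760955 − 3760610) = -0.01478
|∇h| = √(0.01600² + -0.01478²) = 0.02178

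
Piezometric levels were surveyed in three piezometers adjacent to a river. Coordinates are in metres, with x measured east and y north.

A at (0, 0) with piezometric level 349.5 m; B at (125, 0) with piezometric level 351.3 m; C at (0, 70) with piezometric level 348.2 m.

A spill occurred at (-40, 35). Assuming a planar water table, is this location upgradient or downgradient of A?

∂h/∂x = (351.3 − 349.5) / (125 − 0) = +0.01440
∂h/∂y = (348.2 − 349.5) / (70 − 0) = -0.01857
Head at (-40, 35) = 349.5 + (+0.01440)·(-40) + (-0.01857)·(35) = 348.27 m.
That is lower than the 349.5 m at A, so the point is downgradient.

downgradient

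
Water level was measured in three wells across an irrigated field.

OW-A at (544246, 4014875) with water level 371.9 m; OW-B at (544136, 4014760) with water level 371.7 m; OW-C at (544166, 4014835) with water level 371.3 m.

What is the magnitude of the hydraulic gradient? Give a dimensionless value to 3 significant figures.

Differences from OW-A: to OW-B (Δx, Δy, Δh) = (-110, -115, -0.2); to OW-C = (-80, -40, -0.6).
Solve a·Δx + b·Δy = Δh: det = (-110)·(-40) − (-80)·(-115) = -4800.
∂h/∂x = [(-0.2)·(-40) − (-0.6)·(-115)] / -4800 = +0.01271
∂h/∂y = [(-110)·(-0.6) − (-80)·(-0.2)] / -4800 = -0.01042
|∇h| = √(0.01271² + -0.01042²) = 0.01644

0.0164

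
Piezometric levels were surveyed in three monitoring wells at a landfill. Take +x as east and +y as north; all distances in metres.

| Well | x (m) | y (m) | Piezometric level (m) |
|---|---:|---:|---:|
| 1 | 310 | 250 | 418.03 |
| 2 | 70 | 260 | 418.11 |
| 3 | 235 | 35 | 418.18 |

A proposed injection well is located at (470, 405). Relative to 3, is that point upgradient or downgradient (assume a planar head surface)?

With h = a·x + b·y + c and 1 as origin, the differences give:
  (-240)·a + 10·b = +0.08
  (-75)·a + (-215)·b = +0.15
Eliminate b (×(-215) and ×10, subtract): 52350·a = -18.700 → a = ∂h/∂x = -0.0003572
Back-substitute: b = ∂h/∂y = -0.0005731.
Head at (470, 405) = 418.03 + (-0.0003572)·(160) + (-0.0005731)·(155) = 417.88 m.
That is lower than the 418.18 m at 3, so the point is downgradient.

downgradient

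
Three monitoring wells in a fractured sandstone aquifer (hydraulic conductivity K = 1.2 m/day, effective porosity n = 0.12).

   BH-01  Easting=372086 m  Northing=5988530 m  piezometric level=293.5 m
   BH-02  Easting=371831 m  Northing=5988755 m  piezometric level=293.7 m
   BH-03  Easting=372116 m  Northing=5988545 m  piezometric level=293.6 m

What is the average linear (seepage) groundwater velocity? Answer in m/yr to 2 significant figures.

With h = a·x + b·y + c and BH-01 as origin, the differences give:
  (-255)·a + 225·b = +0.2
  30·a + 15·b = +0.1
Eliminate b (×15 and ×225, subtract): -10575·a = -19.50 → a = ∂h/∂x = +0.001844
Back-substitute: b = ∂h/∂y = +0.002979.
|∇h| = √(0.001844² + 0.002979²) = 0.003504
Seepage velocity v = K·i/n = 1.2 × 0.003504 / 0.12 = 0.03504 m/day = 12.8 m/yr.

13 m/yr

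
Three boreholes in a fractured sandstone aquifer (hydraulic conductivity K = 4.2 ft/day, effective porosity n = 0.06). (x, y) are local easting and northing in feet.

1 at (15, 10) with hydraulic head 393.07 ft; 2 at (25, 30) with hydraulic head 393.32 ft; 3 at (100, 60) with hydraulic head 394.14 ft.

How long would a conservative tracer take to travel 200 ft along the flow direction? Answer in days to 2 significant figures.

250 days

With h = a·x + b·y + c and 1 as origin, the differences give:
  10·a + 20·b = +0.25
  85·a + 50·b = +1.07
Eliminate b (×50 and ×20, subtract): -1200·a = -8.900 → a = ∂h/∂x = +0.007417
Back-substitute: b = ∂h/∂y = +0.008792.
|∇h| = √(0.007417² + 0.008792²) = 0.0115
Seepage velocity v = K·i/n = 4.2 × 0.0115 / 0.06 = 0.805 ft/day.
t = 200 / 0.805 = 248.4 days.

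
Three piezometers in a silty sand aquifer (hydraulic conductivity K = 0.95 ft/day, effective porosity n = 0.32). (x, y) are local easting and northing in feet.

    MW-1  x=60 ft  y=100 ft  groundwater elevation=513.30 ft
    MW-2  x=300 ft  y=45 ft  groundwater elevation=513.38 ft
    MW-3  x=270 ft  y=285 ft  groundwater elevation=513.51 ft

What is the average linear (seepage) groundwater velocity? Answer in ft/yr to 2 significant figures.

Differences from MW-1: to MW-2 (Δx, Δy, Δh) = (240, -55, +0.08); to MW-3 = (210, 185, +0.21).
Determinant of the coordinate differences = 240·185 − 210·(-55) = 55950.
∂h/∂x = [(+0.08)·185 − (+0.21)·(-55)] / 55950 = +0.0004710
∂h/∂y = [240·(+0.21) − 210·(+0.08)] / 55950 = +0.0006005
|∇h| = √(0.0004710² + 0.0006005²) = 0.0007632
Seepage velocity v = K·i/n = 0.95 × 0.0007632 / 0.32 = 0.002266 ft/day = 0.8277 ft/yr.

0.83 ft/yr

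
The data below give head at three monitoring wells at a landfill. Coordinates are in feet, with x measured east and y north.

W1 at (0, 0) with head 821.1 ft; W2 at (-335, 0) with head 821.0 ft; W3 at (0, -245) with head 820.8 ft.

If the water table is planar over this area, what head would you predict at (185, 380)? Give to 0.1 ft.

821.6 ft

∂h/∂x = (821.0 − 821.1) / (-335 − 0) = +0.0002985
∂h/∂y = (820.8 − 821.1) / (-245 − 0) = +0.001224
h(185, 380) = 821.1 + (+0.0002985)·(185) + (+0.001224)·(380) = 821.1 +0.055 +0.465 = 821.621 ft.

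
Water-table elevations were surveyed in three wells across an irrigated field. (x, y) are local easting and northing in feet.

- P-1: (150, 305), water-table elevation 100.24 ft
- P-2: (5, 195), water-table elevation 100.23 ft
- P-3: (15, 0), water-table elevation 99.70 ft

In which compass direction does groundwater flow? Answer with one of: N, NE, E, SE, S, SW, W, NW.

With h = a·x + b·y + c and P-1 as origin, the differences give:
  (-145)·a + (-110)·b = -0.01
  (-135)·a + (-305)·b = -0.54
Eliminate b (×(-305) and ×(-110), subtract): 29375·a = -56.350 → a = ∂h/∂x = -0.001918
Back-substitute: b = ∂h/∂y = +0.002620.
Flow = −∇h = (+0.001918 east, -0.002620 north), which points southeast.

SE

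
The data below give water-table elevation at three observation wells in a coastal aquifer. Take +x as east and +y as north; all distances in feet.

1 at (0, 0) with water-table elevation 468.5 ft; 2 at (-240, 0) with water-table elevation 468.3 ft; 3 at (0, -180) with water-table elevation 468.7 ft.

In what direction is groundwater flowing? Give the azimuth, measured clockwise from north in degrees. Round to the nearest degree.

∂h/∂x = (468.3 − 468.5) / (-240 − 0) = +0.0008333
∂h/∂y = (468.7 − 468.5) / (-180 − 0) = -0.001111
Flow direction (−∇h) has components (-0.0008333 E, +0.001111 N).
Azimuth = atan2(E, N) = atan2(-0.0008333, +0.001111) = 323.1° ≈ 323°.

323°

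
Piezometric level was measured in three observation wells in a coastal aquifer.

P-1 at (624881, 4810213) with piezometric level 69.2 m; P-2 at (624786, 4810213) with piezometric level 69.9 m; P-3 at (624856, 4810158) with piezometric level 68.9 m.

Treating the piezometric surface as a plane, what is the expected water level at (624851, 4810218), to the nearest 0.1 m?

69.5 m

Differences from P-1: to P-2 (Δx, Δy, Δh) = (-95, 0, +0.7); to P-3 = (-25, -55, -0.3).
Determinant of the coordinate differences = (-95)·(-55) − (-25)·0 = 5225.
∂h/∂x = [(+0.7)·(-55) − (-0.3)·0] / 5225 = -0.007368
∂h/∂y = [(-95)·(-0.3) − (-25)·(+0.7)] / 5225 = +0.008804
h(624851, 4810218) = 69.2 + (-0.007368)·(-30) + (+0.008804)·(5) = 69.2 +0.221 +0.044 = 69.465 m.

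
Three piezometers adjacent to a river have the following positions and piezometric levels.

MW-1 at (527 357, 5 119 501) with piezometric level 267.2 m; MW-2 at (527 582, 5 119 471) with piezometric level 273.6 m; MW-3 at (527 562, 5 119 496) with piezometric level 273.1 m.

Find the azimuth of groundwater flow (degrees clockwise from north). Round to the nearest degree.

With h = a·x + b·y + c and MW-1 as origin, the differences give:
  225·a + (-30)·b = +6.4
  205·a + (-5)·b = +5.9
Eliminate b (×(-5) and ×(-30), subtract): 5025·a = 145.00 → a = ∂h/∂x = +0.02886
Back-substitute: b = ∂h/∂y = +0.003085.
Flow direction (−∇h) has components (-0.02886 E, -0.003085 N).
Azimuth = atan2(E, N) = atan2(-0.02886, -0.003085) = 263.9° ≈ 264°.

264°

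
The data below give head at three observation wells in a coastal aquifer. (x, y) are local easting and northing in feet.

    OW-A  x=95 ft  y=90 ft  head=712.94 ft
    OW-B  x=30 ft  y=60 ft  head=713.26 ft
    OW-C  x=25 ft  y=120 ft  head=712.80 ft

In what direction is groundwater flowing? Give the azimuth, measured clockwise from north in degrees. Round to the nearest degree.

With h = a·x + b·y + c and OW-A as origin, the differences give:
  (-65)·a + (-30)·b = +0.32
  (-70)·a + 30·b = -0.14
Eliminate b (×30 and ×(-30), subtract): -4050·a = 5.400 → a = ∂h/∂x = -0.001333
Back-substitute: b = ∂h/∂y = -0.007778.
Flow direction (−∇h) has components (+0.001333 E, +0.007778 N).
Azimuth = atan2(E, N) = atan2(+0.001333, +0.007778) = 9.7° ≈ 010°.

010°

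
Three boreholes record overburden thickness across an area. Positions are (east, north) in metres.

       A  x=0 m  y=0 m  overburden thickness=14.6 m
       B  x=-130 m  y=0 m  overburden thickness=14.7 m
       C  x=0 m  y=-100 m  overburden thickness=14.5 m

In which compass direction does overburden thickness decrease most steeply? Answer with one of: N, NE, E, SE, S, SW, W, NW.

SE

∂d/∂x = (14.7 − 14.6) / (-130 − 0) = -0.0007692
∂d/∂y = (14.5 − 14.6) / (-100 − 0) = +0.0010000
Steepest decrease is along −∇f = (+0.0007692 E, -0.0010000 N) → southeast.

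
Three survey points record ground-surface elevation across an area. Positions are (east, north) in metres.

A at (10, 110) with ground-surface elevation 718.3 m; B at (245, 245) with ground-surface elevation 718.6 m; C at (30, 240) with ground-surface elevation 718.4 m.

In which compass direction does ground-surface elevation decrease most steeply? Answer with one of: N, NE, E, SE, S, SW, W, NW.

Three-point gradient (reference A): Δ to B = (235, 135, +0.3), Δ to C = (20, 130, +0.1).
∂z/∂x = +0.0009156, ∂z/∂y = +0.0006284 (det = 27850).
Steepest decrease is along −∇f = (-0.0009156 E, -0.0006284 N) → southwest.

SW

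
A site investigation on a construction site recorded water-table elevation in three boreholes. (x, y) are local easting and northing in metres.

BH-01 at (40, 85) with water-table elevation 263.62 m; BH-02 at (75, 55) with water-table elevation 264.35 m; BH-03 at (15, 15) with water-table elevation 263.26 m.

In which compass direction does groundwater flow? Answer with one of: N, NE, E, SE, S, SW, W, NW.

Differences from BH-01: to BH-02 (Δx, Δy, Δh) = (35, -30, +0.73); to BH-03 = (-25, -70, -0.36).
Determinant of the coordinate differences = 35·(-70) − (-25)·(-30) = -3200.
∂h/∂x = [(+0.73)·(-70) − (-0.36)·(-30)] / -3200 = +0.01934
∂h/∂y = [35·(-0.36) − (-25)·(+0.73)] / -3200 = -0.001766
Flow = −∇h = (-0.01934 east, +0.001766 north), which points west.

W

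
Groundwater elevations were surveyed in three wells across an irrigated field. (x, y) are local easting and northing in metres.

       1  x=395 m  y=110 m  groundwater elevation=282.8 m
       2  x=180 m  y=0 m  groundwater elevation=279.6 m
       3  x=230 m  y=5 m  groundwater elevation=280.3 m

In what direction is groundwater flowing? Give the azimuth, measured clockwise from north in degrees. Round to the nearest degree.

Differences from 1: to 2 (Δx, Δy, Δh) = (-215, -110, -3.2); to 3 = (-165, -105, -2.5).
Solve a·Δx + b·Δy = Δh: det = (-215)·(-105) − (-165)·(-110) = 4425.
∂h/∂x = [(-3.2)·(-105) − (-2.5)·(-110)] / 4425 = +0.01379
∂h/∂y = [(-215)·(-2.5) − (-165)·(-3.2)] / 4425 = +0.002147
Flow direction (−∇h) has components (-0.01379 E, -0.002147 N).
Azimuth = atan2(E, N) = atan2(-0.01379, -0.002147) = 261.1° ≈ 261°.

261°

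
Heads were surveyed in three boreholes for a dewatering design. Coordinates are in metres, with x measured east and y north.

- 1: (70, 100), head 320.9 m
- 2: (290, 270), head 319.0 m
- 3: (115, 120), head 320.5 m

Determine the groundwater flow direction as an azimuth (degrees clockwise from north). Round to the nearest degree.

095°

Differences from 1: to 2 (Δx, Δy, Δh) = (220, 170, -1.9); to 3 = (45, 20, -0.4).
Solve a·Δx + b·Δy = Δh: det = 220·20 − 45·170 = -3250.
∂h/∂x = [(-1.9)·20 − (-0.4)·170] / -3250 = -0.009231
∂h/∂y = [220·(-0.4) − 45·(-1.9)] / -3250 = +0.0007692
Flow direction (−∇h) has components (+0.009231 E, -0.0007692 N).
Azimuth = atan2(E, N) = atan2(+0.009231, -0.0007692) = 94.8° ≈ 095°.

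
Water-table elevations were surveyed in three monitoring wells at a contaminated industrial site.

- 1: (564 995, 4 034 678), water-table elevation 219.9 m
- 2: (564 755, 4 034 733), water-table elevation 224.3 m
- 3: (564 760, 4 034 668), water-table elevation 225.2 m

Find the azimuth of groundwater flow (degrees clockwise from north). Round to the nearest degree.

Differences from 1: to 2 (Δx, Δy, Δh) = (-240, 55, +4.4); to 3 = (-235, -10, +5.3).
Solve a·Δx + b·Δy = Δh: det = (-240)·(-10) − (-235)·55 = 15325.
∂h/∂x = [(+4.4)·(-10) − (+5.3)·55] / 15325 = -0.02189
∂h/∂y = [(-240)·(+5.3) − (-235)·(+4.4)] / 15325 = -0.01553
Flow direction (−∇h) has components (+0.02189 E, +0.01553 N).
Azimuth = atan2(E, N) = atan2(+0.02189, +0.01553) = 54.6° ≈ 055°.

055°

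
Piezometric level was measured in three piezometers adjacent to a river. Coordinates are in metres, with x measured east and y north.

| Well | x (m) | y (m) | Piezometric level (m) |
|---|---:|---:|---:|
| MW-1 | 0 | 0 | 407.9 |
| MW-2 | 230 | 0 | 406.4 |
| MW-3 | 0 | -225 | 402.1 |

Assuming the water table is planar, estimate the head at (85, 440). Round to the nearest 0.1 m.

∂h/∂x = (406.4 − 407.9) / (230 − 0) = -0.006522
∂h/∂y = (402.1 − 407.9) / (-225 − 0) = +0.02578
h(85, 440) = 407.9 + (-0.006522)·(85) + (+0.02578)·(440) = 407.9 -0.554 +11.342 = 418.688 m.

418.7 m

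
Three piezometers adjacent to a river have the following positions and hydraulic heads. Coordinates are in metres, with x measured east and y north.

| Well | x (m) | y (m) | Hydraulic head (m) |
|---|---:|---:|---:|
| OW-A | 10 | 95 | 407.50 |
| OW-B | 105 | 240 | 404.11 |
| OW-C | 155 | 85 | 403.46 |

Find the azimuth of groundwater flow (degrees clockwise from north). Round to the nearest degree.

080°

With h = a·x + b·y + c and OW-A as origin, the differences give:
  95·a + 145·b = -3.39
  145·a + (-10)·b = -4.04
Eliminate b (×(-10) and ×145, subtract): -21975·a = 619.700 → a = ∂h/∂x = -0.02820
Back-substitute: b = ∂h/∂y = -0.004903.
Flow direction (−∇h) has components (+0.02820 E, +0.004903 N).
Azimuth = atan2(E, N) = atan2(+0.02820, +0.004903) = 80.1° ≈ 080°.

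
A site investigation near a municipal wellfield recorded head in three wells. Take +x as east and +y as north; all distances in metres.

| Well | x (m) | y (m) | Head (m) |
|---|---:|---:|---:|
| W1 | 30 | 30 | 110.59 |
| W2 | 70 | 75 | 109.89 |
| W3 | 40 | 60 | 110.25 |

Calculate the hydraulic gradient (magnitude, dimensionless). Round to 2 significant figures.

Differences from W1: to W2 (Δx, Δy, Δh) = (40, 45, -0.70); to W3 = (10, 30, -0.34).
Solve a·Δx + b·Δy = Δh: det = 40·30 − 10·45 = 750.
∂h/∂x = [(-0.70)·30 − (-0.34)·45] / 750 = -0.007600
∂h/∂y = [40·(-0.34) − 10·(-0.70)] / 750 = -0.008800
|∇h| = √(-0.007600² + -0.008800²) = 0.01163

0.012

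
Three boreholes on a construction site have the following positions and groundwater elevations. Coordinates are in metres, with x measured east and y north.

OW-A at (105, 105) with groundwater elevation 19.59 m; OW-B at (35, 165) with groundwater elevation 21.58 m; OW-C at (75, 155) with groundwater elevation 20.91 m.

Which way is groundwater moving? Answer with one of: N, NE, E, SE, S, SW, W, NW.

SE

With h = a·x + b·y + c and OW-A as origin, the differences give:
  (-70)·a + 60·b = +1.99
  (-30)·a + 50·b = +1.32
Eliminate b (×50 and ×60, subtract): -1700·a = 20.300 → a = ∂h/∂x = -0.01194
Back-substitute: b = ∂h/∂y = +0.01924.
Flow = −∇h = (+0.01194 east, -0.01924 north), which points southeast.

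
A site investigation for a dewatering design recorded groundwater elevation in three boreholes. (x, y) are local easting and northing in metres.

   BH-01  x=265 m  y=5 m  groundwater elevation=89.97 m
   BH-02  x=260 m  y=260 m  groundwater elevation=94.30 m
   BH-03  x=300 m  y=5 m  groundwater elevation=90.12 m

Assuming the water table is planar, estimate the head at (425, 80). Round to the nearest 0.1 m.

Taking BH-01 as reference: BH-02−BH-01 = (-5, 255, +4.33); BH-03−BH-01 = (35, 0, +0.15).
Determinant of the coordinate differences = (-5)·0 − 35·255 = -8925.
∂h/∂x = [(+4.33)·0 − (+0.15)·255] / -8925 = +0.004286
∂h/∂y = [(-5)·(+0.15) − 35·(+4.33)] / -8925 = +0.01706
h(425, 80) = 89.97 + (+0.004286)·(160) + (+0.01706)·(75) = 89.97 +0.686 +1.280 = 91.936 m.

91.9 m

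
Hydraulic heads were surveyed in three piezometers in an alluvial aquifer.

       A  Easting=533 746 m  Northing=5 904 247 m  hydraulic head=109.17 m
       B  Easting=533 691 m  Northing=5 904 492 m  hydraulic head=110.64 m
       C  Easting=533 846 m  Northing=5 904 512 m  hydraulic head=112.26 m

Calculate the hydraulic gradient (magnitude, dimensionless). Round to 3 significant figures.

Taking A as reference: B−A = (-55, 245, +1.47); C−A = (100, 265, +3.09).
Determinant of the coordinate differences = (-55)·265 − 100·245 = -39075.
∂h/∂x = [(+1.47)·265 − (+3.09)·245] / -39075 = +0.009405
∂h/∂y = [(-55)·(+3.09) − 100·(+1.47)] / -39075 = +0.008111
|∇h| = √(0.009405² + 0.008111²) = 0.01242

0.0124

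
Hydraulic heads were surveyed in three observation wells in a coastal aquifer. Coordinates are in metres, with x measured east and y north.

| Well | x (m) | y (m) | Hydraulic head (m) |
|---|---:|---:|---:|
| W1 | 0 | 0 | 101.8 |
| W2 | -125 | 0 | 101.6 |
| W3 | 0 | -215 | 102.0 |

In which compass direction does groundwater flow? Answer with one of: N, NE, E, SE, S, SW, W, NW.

∂h/∂x = (101.6 − 101.8) / (-125 − 0) = +0.001600
∂h/∂y = (102.0 − 101.8) / (-215 − 0) = -0.0009302
Flow = −∇h = (-0.001600 east, +0.0009302 north), which points northwest.

NW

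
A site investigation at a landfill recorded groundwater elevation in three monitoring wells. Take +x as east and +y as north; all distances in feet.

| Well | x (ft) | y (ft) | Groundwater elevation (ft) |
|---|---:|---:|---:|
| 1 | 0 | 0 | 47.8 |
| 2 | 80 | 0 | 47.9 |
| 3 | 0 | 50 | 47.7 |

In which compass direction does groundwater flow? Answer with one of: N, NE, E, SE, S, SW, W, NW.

NW

∂h/∂x = (47.9 − 47.8) / (80 − 0) = +0.001250
∂h/∂y = (47.7 − 47.8) / (50 − 0) = -0.002000
Flow = −∇h = (-0.001250 east, +0.002000 north), which points northwest.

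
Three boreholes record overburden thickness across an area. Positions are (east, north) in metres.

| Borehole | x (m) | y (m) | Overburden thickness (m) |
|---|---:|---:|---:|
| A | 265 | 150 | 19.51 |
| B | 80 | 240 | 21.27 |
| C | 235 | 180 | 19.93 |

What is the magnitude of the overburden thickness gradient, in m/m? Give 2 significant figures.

Taking A as reference: B−A = (-185, 90, +1.76); C−A = (-30, 30, +0.42).
Solve a·Δx + b·Δy = Δd: det = (-185)·30 − (-30)·90 = -2850.
∂d/∂x = [(+1.76)·30 − (+0.42)·90] / -2850 = -0.005263
∂d/∂y = [(-185)·(+0.42) − (-30)·(+1.76)] / -2850 = +0.008737
|∇f| = √(-0.005263² + 0.008737²) = 0.0102 m/m

0.010 m/m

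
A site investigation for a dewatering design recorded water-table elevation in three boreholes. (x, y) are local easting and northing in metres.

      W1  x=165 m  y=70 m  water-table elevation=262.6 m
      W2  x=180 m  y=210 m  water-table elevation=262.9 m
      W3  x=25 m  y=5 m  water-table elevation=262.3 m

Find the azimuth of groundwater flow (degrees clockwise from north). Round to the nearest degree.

211°

Taking W1 as reference: W2−W1 = (15, 140, +0.3); W3−W1 = (-140, -65, -0.3).
Determinant of the coordinate differences = 15·(-65) − (-140)·140 = 18625.
∂h/∂x = [(+0.3)·(-65) − (-0.3)·140] / 18625 = +0.001208
∂h/∂y = [15·(-0.3) − (-140)·(+0.3)] / 18625 = +0.002013
Flow direction (−∇h) has components (-0.001208 E, -0.002013 N).
Azimuth = atan2(E, N) = atan2(-0.001208, -0.002013) = 211.0° ≈ 211°.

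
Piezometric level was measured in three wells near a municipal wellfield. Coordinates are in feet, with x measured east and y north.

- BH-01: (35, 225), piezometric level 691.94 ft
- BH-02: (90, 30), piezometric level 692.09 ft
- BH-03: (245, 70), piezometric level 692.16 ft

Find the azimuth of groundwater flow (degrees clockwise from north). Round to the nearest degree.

With h = a·x + b·y + c and BH-01 as origin, the differences give:
  55·a + (-195)·b = +0.15
  210·a + (-155)·b = +0.22
Eliminate b (×(-155) and ×(-195), subtract): 32425·a = 19.650 → a = ∂h/∂x = +0.0006060
Back-substitute: b = ∂h/∂y = -0.0005983.
Flow direction (−∇h) has components (-0.0006060 E, +0.0005983 N).
Azimuth = atan2(E, N) = atan2(-0.0006060, +0.0005983) = 314.6° ≈ 315°.

315°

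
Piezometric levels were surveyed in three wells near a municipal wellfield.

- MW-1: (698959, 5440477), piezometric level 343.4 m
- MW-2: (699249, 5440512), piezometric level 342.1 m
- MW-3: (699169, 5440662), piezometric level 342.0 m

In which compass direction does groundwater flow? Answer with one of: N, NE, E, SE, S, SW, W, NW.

Taking MW-1 as reference: MW-2−MW-1 = (290, 35, -1.3); MW-3−MW-1 = (210, 185, -1.4).
Solve a·Δx + b·Δy = Δh: det = 290·185 − 210·35 = 46300.
∂h/∂x = [(-1.3)·185 − (-1.4)·35] / 46300 = -0.004136
∂h/∂y = [290·(-1.4) − 210·(-1.3)] / 46300 = -0.002873
Flow = −∇h = (+0.004136 east, +0.002873 north), which points northeast.

NE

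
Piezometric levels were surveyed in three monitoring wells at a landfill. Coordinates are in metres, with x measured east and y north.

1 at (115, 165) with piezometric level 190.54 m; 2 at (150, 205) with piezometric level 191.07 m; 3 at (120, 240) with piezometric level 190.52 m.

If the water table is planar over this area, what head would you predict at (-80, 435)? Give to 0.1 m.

Differences from 1: to 2 (Δx, Δy, Δh) = (35, 40, +0.53); to 3 = (5, 75, -0.02).
Solve a·Δx + b·Δy = Δh: det = 35·75 − 5·40 = 2425.
∂h/∂x = [(+0.53)·75 − (-0.02)·40] / 2425 = +0.01672
∂h/∂y = [35·(-0.02) − 5·(+0.53)] / 2425 = -0.001381
h(-80, 435) = 190.54 + (+0.01672)·(-195) + (-0.001381)·(270) = 190.54 -3.261 -0.373 = 186.906 m.

186.9 m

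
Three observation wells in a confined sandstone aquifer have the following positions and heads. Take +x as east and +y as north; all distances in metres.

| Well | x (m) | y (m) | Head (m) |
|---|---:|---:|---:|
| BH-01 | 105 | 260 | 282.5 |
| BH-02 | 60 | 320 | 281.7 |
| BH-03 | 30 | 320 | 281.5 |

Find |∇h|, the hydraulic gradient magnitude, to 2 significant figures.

With h = a·x + b·y + c and BH-01 as origin, the differences give:
  (-45)·a + 60·b = -0.8
  (-75)·a + 60·b = -1.0
Eliminate b (×60 and ×60, subtract): 1800·a = 12.00 → a = ∂h/∂x = +0.006667
Back-substitute: b = ∂h/∂y = -0.008333.
|∇h| = √(0.006667² + -0.008333²) = 0.01067

0.011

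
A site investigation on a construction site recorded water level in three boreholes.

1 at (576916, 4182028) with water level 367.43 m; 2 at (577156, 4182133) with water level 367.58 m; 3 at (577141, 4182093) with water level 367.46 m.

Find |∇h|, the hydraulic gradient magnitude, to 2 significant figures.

0.0034

Differences from 1: to 2 (Δx, Δy, Δh) = (240, 105, +0.15); to 3 = (225, 65, +0.03).
Determinant of the coordinate differences = 240·65 − 225·105 = -8025.
∂h/∂x = [(+0.15)·65 − (+0.03)·105] / -8025 = -0.0008224
∂h/∂y = [240·(+0.03) − 225·(+0.15)] / -8025 = +0.003308
|∇h| = √(-0.0008224² + 0.003308²) = 0.003409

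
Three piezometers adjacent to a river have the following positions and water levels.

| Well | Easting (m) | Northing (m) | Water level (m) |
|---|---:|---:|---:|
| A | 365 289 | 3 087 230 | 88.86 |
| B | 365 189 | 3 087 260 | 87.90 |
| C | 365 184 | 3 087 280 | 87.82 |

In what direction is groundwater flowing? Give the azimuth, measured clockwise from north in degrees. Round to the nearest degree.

Differences from A: to B (Δx, Δy, Δh) = (-100, 30, -0.96); to C = (-105, 50, -1.04).
Determinant of the coordinate differences = (-100)·50 − (-105)·30 = -1850.
∂h/∂x = [(-0.96)·50 − (-1.04)·30] / -1850 = +0.009081
∂h/∂y = [(-100)·(-1.04) − (-105)·(-0.96)] / -1850 = -0.001730
Flow direction (−∇h) has components (-0.009081 E, +0.001730 N).
Azimuth = atan2(E, N) = atan2(-0.009081, +0.001730) = 280.8° ≈ 281°.

281°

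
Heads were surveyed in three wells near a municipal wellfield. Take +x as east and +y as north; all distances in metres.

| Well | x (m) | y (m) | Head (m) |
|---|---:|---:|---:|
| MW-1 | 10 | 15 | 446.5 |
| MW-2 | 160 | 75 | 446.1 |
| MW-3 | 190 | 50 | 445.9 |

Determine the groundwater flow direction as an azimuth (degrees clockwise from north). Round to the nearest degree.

Differences from MW-1: to MW-2 (Δx, Δy, Δh) = (150, 60, -0.4); to MW-3 = (180, 35, -0.6).
Solve a·Δx + b·Δy = Δh: det = 150·35 − 180·60 = -5550.
∂h/∂x = [(-0.4)·35 − (-0.6)·60] / -5550 = -0.003964
∂h/∂y = [150·(-0.6) − 180·(-0.4)] / -5550 = +0.003243
Flow direction (−∇h) has components (+0.003964 E, -0.003243 N).
Azimuth = atan2(E, N) = atan2(+0.003964, -0.003243) = 129.3° ≈ 129°.

129°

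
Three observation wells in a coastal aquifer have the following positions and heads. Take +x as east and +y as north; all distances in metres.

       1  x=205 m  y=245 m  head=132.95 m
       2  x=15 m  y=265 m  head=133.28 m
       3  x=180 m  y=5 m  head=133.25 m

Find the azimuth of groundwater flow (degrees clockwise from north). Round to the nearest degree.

060°

With h = a·x + b·y + c and 1 as origin, the differences give:
  (-190)·a + 20·b = +0.33
  (-25)·a + (-240)·b = +0.30
Eliminate b (×(-240) and ×20, subtract): 46100·a = -85.200 → a = ∂h/∂x = -0.001848
Back-substitute: b = ∂h/∂y = -0.001057.
Flow direction (−∇h) has components (+0.001848 E, +0.001057 N).
Azimuth = atan2(E, N) = atan2(+0.001848, +0.001057) = 60.2° ≈ 060°.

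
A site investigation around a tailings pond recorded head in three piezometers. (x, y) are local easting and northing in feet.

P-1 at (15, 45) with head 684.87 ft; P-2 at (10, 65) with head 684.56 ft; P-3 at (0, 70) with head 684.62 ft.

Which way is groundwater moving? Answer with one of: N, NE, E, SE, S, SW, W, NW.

Three-point gradient (reference P-1): Δ to P-2 = (-5, 20, -0.31), Δ to P-3 = (-15, 25, -0.25).
∂h/∂x = -0.01571, ∂h/∂y = -0.01943 (det = 175).
Flow = −∇h = (+0.01571 east, +0.01943 north), which points northeast.

NE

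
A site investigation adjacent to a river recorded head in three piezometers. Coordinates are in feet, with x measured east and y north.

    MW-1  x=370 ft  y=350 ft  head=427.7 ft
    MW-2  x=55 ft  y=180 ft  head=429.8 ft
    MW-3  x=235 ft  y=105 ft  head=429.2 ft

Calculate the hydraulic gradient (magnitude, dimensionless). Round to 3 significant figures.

0.00592

Three-point gradient (reference MW-1): Δ to MW-2 = (-315, -170, +2.1), Δ to MW-3 = (-135, -245, +1.5).
∂h/∂x = -0.004786, ∂h/∂y = -0.003485 (det = 54225).
|∇h| = √(-0.004786² + -0.003485²) = 0.00592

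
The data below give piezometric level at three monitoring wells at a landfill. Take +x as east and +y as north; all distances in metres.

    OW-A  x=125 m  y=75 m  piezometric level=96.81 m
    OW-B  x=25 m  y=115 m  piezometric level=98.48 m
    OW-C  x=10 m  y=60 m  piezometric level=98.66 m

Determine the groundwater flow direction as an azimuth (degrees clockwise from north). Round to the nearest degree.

Taking OW-A as reference: OW-B−OW-A = (-100, 40, +1.67); OW-C−OW-A = (-115, -15, +1.85).
Determinant of the coordinate differences = (-100)·(-15) − (-115)·40 = 6100.
∂h/∂x = [(+1.67)·(-15) − (+1.85)·40] / 6100 = -0.01624
∂h/∂y = [(-100)·(+1.85) − (-115)·(+1.67)] / 6100 = +0.001156
Flow direction (−∇h) has components (+0.01624 E, -0.001156 N).
Azimuth = atan2(E, N) = atan2(+0.01624, -0.001156) = 94.1° ≈ 094°.

094°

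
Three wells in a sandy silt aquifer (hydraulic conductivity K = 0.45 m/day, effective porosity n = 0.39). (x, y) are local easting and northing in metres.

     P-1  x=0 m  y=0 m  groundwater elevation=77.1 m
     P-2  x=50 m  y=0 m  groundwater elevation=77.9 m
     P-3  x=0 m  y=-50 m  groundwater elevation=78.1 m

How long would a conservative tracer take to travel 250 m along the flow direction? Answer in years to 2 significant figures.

∂h/∂x = (77.9 − 77.1) / (50 − 0) = +0.01600
∂h/∂y = (78.1 − 77.1) / (-50 − 0) = -0.02000
|∇h| = √(0.01600² + -0.02000²) = 0.02561
Seepage velocity v = K·i/n = 0.45 × 0.02561 / 0.39 = 0.02955 m/day.
t = 250 / 0.02955 = 8460 days = 23.2 years.

23 years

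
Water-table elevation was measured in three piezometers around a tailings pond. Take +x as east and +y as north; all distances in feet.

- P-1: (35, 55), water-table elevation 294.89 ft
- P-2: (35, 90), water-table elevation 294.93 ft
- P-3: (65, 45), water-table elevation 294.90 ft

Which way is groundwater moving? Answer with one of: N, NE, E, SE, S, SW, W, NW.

With h = a·x + b·y + c and P-1 as origin, the differences give:
  0·a + 35·b = +0.04
  30·a + (-10)·b = +0.01
Eliminate b (×(-10) and ×35, subtract): -1050·a = -0.750 → a = ∂h/∂x = +0.0007143
Back-substitute: b = ∂h/∂y = +0.001143.
Flow = −∇h = (-0.0007143 east, -0.001143 north), which points southwest.

SW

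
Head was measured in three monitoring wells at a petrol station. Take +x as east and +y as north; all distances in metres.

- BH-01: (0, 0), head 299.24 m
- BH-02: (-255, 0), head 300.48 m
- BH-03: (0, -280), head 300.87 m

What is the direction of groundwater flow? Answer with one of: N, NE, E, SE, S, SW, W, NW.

NE

∂h/∂x = (300.48 − 299.24) / (-255 − 0) = -0.004863
∂h/∂y = (300.87 − 299.24) / (-280 − 0) = -0.005821
Flow = −∇h = (+0.004863 east, +0.005821 north), which points northeast.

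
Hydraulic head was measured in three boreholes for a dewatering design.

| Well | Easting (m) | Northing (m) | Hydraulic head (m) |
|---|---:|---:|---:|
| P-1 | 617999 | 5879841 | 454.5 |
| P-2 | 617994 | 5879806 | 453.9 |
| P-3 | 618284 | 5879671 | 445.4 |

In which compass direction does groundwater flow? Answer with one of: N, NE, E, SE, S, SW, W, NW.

SE

Taking P-1 as reference: P-2−P-1 = (-5, -35, -0.6); P-3−P-1 = (285, -170, -9.1).
Determinant of the coordinate differences = (-5)·(-170) − 285·(-35) = 10825.
∂h/∂x = [(-0.6)·(-170) − (-9.1)·(-35)] / 10825 = -0.02000
∂h/∂y = [(-5)·(-9.1) − 285·(-0.6)] / 10825 = +0.02000
Flow = −∇h = (+0.02000 east, -0.02000 north), which points southeast.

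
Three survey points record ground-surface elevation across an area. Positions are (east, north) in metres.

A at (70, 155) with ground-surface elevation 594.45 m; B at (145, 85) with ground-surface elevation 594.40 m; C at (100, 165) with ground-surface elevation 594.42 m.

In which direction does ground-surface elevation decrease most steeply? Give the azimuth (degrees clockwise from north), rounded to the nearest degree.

Taking A as reference: B−A = (75, -70, -0.05); C−A = (30, 10, -0.03).
Determinant of the coordinate differences = 75·10 − 30·(-70) = 2850.
∂z/∂x = [(-0.05)·10 − (-0.03)·(-70)] / 2850 = -0.0009123
∂z/∂y = [75·(-0.03) − 30·(-0.05)] / 2850 = -0.0002632
Steepest decrease is along −∇f: components (+0.0009123 E, +0.0002632 N).
Azimuth = atan2(+0.0009123, +0.0002632) = 73.9° ≈ 074°.

074°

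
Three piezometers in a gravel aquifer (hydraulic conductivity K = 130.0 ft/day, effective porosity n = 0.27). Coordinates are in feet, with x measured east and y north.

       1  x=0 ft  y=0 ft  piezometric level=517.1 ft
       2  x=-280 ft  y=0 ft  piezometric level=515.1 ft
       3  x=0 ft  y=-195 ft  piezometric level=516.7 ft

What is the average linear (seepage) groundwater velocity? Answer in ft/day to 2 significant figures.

∂h/∂x = (515.1 − 517.1) / (-280 − 0) = +0.007143
∂h/∂y = (516.7 − 517.1) / (-195 − 0) = +0.002051
|∇h| = √(0.007143² + 0.002051²) = 0.007432
Seepage velocity v = K·i/n = 130.0 × 0.007432 / 0.27 = 3.578 ft/day.

3.6 ft/day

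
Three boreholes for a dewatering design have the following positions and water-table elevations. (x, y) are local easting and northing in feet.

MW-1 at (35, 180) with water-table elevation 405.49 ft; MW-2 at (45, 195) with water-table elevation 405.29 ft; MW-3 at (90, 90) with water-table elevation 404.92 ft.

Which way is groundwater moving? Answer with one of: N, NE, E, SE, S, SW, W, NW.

E

Differences from MW-1: to MW-2 (Δx, Δy, Δh) = (10, 15, -0.20); to MW-3 = (55, -90, -0.57).
Solve a·Δx + b·Δy = Δh: det = 10·(-90) − 55·15 = -1725.
∂h/∂x = [(-0.20)·(-90) − (-0.57)·15] / -1725 = -0.01539
∂h/∂y = [10·(-0.57) − 55·(-0.20)] / -1725 = -0.003072
Flow = −∇h = (+0.01539 east, +0.003072 north), which points east.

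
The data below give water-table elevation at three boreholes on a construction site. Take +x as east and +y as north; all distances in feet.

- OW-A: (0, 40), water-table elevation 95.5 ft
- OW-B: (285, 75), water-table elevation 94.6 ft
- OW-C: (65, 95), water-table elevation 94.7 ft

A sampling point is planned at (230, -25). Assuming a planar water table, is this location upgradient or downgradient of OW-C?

With h = a·x + b·y + c and OW-A as origin, the differences give:
  285·a + 35·b = -0.9
  65·a + 55·b = -0.8
Eliminate b (×55 and ×35, subtract): 13400·a = -21.50 → a = ∂h/∂x = -0.001604
Back-substitute: b = ∂h/∂y = -0.01265.
Head at (230, -25) = 95.5 + (-0.001604)·(230) + (-0.01265)·(-65) = 95.95 ft.
That is higher than the 94.7 ft at OW-C, so the point is upgradient.

upgradient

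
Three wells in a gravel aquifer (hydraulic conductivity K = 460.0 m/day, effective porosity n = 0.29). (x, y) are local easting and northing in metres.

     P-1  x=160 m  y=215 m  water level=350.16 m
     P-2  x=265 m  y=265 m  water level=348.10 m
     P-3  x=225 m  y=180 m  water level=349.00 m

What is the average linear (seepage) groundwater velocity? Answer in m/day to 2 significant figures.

30 m/day

Differences from P-1: to P-2 (Δx, Δy, Δh) = (105, 50, -2.06); to P-3 = (65, -35, -1.16).
Solve a·Δx + b·Δy = Δh: det = 105·(-35) − 65·50 = -6925.
∂h/∂x = [(-2.06)·(-35) − (-1.16)·50] / -6925 = -0.01879
∂h/∂y = [105·(-1.16) − 65·(-2.06)] / -6925 = -0.001747
|∇h| = √(-0.01879² + -0.001747²) = 0.01887
Seepage velocity v = K·i/n = 460.0 × 0.01887 / 0.29 = 29.93 m/day.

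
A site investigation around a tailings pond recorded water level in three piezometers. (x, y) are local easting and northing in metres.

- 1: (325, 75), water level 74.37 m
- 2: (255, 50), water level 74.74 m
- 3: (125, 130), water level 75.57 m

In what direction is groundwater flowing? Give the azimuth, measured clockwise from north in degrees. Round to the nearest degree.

101°

Differences from 1: to 2 (Δx, Δy, Δh) = (-70, -25, +0.37); to 3 = (-200, 55, +1.20).
Solve a·Δx + b·Δy = Δh: det = (-70)·55 − (-200)·(-25) = -8850.
∂h/∂x = [(+0.37)·55 − (+1.20)·(-25)] / -8850 = -0.005689
∂h/∂y = [(-70)·(+1.20) − (-200)·(+0.37)] / -8850 = +0.001130
Flow direction (−∇h) has components (+0.005689 E, -0.001130 N).
Azimuth = atan2(E, N) = atan2(+0.005689, -0.001130) = 101.2° ≈ 101°.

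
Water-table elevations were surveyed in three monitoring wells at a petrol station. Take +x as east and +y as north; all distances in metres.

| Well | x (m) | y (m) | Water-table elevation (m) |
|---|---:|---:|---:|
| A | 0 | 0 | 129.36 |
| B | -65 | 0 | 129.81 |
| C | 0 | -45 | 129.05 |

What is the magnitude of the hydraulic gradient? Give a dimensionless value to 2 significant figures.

∂h/∂x = (129.81 − 129.36) / (-65 − 0) = -0.006923
∂h/∂y = (129.05 − 129.36) / (-45 − 0) = +0.006889
|∇h| = √(-0.006923² + 0.006889²) = 0.009767

0.0098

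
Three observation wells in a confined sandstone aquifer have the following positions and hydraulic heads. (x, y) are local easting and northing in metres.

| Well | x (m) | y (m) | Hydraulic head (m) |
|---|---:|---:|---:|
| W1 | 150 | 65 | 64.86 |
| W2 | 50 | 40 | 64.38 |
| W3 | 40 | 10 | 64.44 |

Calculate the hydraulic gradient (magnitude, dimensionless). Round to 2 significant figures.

0.0070

Differences from W1: to W2 (Δx, Δy, Δh) = (-100, -25, -0.48); to W3 = (-110, -55, -0.42).
Determinant of the coordinate differences = (-100)·(-55) − (-110)·(-25) = 2750.
∂h/∂x = [(-0.48)·(-55) − (-0.42)·(-25)] / 2750 = +0.005782
∂h/∂y = [(-100)·(-0.42) − (-110)·(-0.48)] / 2750 = -0.003927
|∇h| = √(0.005782² + -0.003927²) = 0.006989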